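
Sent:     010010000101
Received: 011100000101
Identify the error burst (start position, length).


XOR: 001110000000

Burst at position 2, length 3


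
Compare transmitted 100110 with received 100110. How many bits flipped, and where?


XOR: 000000

0 errors (received matches sent)


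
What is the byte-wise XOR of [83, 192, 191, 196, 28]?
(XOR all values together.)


XOR chain: 83 ^ 192 ^ 191 ^ 196 ^ 28 = 244

244


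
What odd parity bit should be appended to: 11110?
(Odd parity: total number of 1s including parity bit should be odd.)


Number of 1s in data: 4
Parity bit: 1

1


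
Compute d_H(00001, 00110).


XOR: 00111
Count of 1s: 3

3


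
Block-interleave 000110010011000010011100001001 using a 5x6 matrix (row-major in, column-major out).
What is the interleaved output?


Matrix:
  000110
  010011
  000010
  011100
  001001
Read columns: 000000101000011100101110001001

000000101000011100101110001001


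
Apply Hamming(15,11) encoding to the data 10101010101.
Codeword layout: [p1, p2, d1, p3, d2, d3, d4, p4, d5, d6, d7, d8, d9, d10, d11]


Parity bits: p1=1, p2=0, p3=1, p4=0

101101001010101


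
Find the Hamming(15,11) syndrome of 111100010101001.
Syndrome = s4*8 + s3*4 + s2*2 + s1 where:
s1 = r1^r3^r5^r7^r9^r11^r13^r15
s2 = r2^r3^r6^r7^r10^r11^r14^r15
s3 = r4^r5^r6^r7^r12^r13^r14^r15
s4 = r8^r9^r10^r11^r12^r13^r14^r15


s1=1, s2=0, s3=1, s4=0

Syndrome = 5 (error at position 5)


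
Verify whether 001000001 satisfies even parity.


Number of 1s: 2

Yes, parity is correct (2 ones)


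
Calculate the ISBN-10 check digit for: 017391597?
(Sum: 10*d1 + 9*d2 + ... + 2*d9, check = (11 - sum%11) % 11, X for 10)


Weighted sum: 206
206 mod 11 = 8

Check digit: 3


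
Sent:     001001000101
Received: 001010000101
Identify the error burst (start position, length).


XOR: 000011000000

Burst at position 4, length 2


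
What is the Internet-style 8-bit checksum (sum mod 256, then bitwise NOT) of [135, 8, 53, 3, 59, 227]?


Sum = 485 mod 256 = 229
Complement = 26

26


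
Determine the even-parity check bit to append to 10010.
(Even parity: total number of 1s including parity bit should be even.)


Number of 1s in data: 2
Parity bit: 0

0


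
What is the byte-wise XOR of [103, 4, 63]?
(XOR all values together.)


XOR chain: 103 ^ 4 ^ 63 = 92

92


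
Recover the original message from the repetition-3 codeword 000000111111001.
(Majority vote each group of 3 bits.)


Groups: 000, 000, 111, 111, 001
Majority votes: 00110

00110


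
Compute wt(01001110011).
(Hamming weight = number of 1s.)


Counting 1s in 01001110011

6


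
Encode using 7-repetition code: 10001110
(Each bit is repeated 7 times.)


Each bit -> 7 copies

11111110000000000000000000001111111111111111111110000000


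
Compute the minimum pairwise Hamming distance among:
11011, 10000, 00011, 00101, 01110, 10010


Comparing all pairs, minimum distance: 1
Can detect 0 errors, correct 0 errors

1


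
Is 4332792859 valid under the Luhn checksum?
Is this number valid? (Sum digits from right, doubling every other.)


Luhn sum = 55
55 mod 10 = 5

Invalid (Luhn sum mod 10 = 5)


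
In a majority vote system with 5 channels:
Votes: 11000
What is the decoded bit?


Ones: 2 out of 5
Threshold: 3

0 (2/5 voted 1)


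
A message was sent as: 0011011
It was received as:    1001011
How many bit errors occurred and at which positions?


XOR: 1010000

2 error(s) at position(s): 0, 2


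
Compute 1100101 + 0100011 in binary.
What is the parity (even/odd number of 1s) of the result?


1100101 = 101
0100011 = 35
Sum = 136 = 10001000
1s count = 2

even parity (2 ones in 10001000)


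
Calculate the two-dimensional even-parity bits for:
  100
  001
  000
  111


Row parities: 1101
Column parities: 010

Row P: 1101, Col P: 010, Corner: 1


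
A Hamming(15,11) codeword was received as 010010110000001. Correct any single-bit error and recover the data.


Syndrome = 7: error at position 7

Data: 01000000001 (corrected bit 7)


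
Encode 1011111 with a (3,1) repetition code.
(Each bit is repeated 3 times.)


Each bit -> 3 copies

111000111111111111111


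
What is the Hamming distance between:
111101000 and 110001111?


XOR: 001100111
Count of 1s: 5

5


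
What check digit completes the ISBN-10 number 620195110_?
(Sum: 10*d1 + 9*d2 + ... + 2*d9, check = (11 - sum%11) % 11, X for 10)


Weighted sum: 171
171 mod 11 = 6

Check digit: 5


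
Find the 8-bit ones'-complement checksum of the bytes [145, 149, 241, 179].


Sum = 714 mod 256 = 202
Complement = 53

53


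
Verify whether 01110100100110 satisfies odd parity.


Number of 1s: 7

Yes, parity is correct (7 ones)


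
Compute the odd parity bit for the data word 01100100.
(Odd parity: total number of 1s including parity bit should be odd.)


Number of 1s in data: 3
Parity bit: 0

0


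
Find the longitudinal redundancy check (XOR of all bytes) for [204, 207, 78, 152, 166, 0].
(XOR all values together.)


XOR chain: 204 ^ 207 ^ 78 ^ 152 ^ 166 ^ 0 = 115

115


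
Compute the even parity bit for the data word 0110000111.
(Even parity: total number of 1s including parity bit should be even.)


Number of 1s in data: 5
Parity bit: 1

1


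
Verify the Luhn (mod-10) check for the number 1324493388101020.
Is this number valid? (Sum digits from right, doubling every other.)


Luhn sum = 62
62 mod 10 = 2

Invalid (Luhn sum mod 10 = 2)


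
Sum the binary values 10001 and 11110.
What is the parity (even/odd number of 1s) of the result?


10001 = 17
11110 = 30
Sum = 47 = 101111
1s count = 5

odd parity (5 ones in 101111)


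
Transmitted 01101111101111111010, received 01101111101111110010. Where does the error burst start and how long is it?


XOR: 00000000000000001000

Burst at position 16, length 1


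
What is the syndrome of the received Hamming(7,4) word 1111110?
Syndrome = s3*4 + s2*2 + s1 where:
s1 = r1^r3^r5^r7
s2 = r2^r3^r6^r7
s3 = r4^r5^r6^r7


s1=1, s2=1, s3=1

Syndrome = 7 (error at position 7)


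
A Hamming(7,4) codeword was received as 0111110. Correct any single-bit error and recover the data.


Syndrome = 6: error at position 6

Data: 1100 (corrected bit 6)


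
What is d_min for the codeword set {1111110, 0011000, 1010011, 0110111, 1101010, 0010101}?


Comparing all pairs, minimum distance: 2
Can detect 1 errors, correct 0 errors

2


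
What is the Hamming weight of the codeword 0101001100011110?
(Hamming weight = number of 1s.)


Counting 1s in 0101001100011110

8


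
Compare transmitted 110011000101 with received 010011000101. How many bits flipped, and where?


XOR: 100000000000

1 error(s) at position(s): 0


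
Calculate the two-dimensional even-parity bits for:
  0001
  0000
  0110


Row parities: 100
Column parities: 0111

Row P: 100, Col P: 0111, Corner: 1


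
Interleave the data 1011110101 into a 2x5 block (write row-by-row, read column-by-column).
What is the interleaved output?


Matrix:
  10111
  10101
Read columns: 1100111011

1100111011


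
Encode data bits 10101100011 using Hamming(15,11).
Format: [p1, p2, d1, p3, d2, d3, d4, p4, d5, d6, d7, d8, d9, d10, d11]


Parity bits: p1=1, p2=1, p3=1, p4=0

111101001100011


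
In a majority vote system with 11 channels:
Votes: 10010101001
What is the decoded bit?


Ones: 5 out of 11
Threshold: 6

0 (5/11 voted 1)


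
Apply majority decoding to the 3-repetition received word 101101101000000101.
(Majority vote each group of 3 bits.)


Groups: 101, 101, 101, 000, 000, 101
Majority votes: 111001

111001


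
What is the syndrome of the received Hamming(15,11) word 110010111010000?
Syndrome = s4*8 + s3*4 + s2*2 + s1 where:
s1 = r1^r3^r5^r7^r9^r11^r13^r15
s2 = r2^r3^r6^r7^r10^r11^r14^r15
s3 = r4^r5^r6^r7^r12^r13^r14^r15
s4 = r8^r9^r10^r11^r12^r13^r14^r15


s1=1, s2=1, s3=0, s4=1

Syndrome = 11 (error at position 11)


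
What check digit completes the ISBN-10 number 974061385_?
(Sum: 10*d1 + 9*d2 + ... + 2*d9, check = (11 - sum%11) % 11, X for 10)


Weighted sum: 272
272 mod 11 = 8

Check digit: 3


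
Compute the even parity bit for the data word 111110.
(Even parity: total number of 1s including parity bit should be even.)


Number of 1s in data: 5
Parity bit: 1

1


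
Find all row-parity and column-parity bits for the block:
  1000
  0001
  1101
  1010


Row parities: 1110
Column parities: 1110

Row P: 1110, Col P: 1110, Corner: 1


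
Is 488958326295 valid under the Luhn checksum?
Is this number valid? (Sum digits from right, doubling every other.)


Luhn sum = 68
68 mod 10 = 8

Invalid (Luhn sum mod 10 = 8)


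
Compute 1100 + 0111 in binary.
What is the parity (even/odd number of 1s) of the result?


1100 = 12
0111 = 7
Sum = 19 = 10011
1s count = 3

odd parity (3 ones in 10011)


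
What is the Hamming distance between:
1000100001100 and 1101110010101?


XOR: 0101010011001
Count of 1s: 6

6


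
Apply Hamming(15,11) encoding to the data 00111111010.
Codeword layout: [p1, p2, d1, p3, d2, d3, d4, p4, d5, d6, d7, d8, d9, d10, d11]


Parity bits: p1=1, p2=1, p3=0, p4=1

110001111111010


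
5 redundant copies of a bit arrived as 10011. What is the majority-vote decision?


Ones: 3 out of 5
Threshold: 3

1 (3/5 voted 1)


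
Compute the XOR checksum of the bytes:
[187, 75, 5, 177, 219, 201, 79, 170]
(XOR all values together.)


XOR chain: 187 ^ 75 ^ 5 ^ 177 ^ 219 ^ 201 ^ 79 ^ 170 = 179

179


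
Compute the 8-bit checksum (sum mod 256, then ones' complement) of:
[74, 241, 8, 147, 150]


Sum = 620 mod 256 = 108
Complement = 147

147


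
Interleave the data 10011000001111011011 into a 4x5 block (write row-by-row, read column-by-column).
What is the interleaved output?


Matrix:
  10011
  00000
  11110
  11011
Read columns: 10110011001010111001

10110011001010111001


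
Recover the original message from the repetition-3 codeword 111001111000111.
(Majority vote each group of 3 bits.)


Groups: 111, 001, 111, 000, 111
Majority votes: 10101

10101


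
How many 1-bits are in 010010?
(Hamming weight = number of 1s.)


Counting 1s in 010010

2


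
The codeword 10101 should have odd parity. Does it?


Number of 1s: 3

Yes, parity is correct (3 ones)


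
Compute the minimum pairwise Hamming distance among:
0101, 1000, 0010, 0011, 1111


Comparing all pairs, minimum distance: 1
Can detect 0 errors, correct 0 errors

1


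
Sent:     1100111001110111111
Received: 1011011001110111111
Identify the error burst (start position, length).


XOR: 0111100000000000000

Burst at position 1, length 4


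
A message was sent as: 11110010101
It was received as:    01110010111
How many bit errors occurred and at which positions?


XOR: 10000000010

2 error(s) at position(s): 0, 9


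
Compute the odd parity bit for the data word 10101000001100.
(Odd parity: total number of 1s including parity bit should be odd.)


Number of 1s in data: 5
Parity bit: 0

0


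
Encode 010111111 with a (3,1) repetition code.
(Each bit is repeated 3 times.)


Each bit -> 3 copies

000111000111111111111111111


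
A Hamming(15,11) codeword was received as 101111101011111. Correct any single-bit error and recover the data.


Syndrome = 0: no error detected

Data: 11111011111 (no errors)


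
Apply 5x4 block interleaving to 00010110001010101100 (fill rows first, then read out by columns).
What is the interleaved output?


Matrix:
  0001
  0110
  0010
  1010
  1100
Read columns: 00011010010111010000

00011010010111010000


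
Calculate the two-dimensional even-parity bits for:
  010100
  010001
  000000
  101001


Row parities: 0001
Column parities: 101100

Row P: 0001, Col P: 101100, Corner: 1


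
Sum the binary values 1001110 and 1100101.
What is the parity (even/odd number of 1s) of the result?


1001110 = 78
1100101 = 101
Sum = 179 = 10110011
1s count = 5

odd parity (5 ones in 10110011)


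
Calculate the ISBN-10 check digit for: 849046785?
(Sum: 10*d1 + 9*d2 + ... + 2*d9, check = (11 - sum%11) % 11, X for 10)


Weighted sum: 304
304 mod 11 = 7

Check digit: 4


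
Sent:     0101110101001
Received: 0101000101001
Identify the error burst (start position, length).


XOR: 0000110000000

Burst at position 4, length 2


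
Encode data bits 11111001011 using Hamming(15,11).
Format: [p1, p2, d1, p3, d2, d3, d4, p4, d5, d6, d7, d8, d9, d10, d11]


Parity bits: p1=1, p2=1, p3=0, p4=0

111011101001011


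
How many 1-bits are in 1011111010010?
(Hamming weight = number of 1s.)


Counting 1s in 1011111010010

8


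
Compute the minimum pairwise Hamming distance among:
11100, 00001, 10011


Comparing all pairs, minimum distance: 2
Can detect 1 errors, correct 0 errors

2


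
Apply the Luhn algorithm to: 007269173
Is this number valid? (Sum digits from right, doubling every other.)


Luhn sum = 35
35 mod 10 = 5

Invalid (Luhn sum mod 10 = 5)


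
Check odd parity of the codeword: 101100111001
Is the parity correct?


Number of 1s: 7

Yes, parity is correct (7 ones)


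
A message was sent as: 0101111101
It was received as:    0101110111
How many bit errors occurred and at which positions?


XOR: 0000001010

2 error(s) at position(s): 6, 8


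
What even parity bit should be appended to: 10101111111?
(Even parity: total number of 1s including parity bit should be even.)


Number of 1s in data: 9
Parity bit: 1

1


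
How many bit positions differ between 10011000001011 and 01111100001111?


XOR: 11100100000100
Count of 1s: 5

5


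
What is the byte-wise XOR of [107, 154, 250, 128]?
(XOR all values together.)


XOR chain: 107 ^ 154 ^ 250 ^ 128 = 139

139


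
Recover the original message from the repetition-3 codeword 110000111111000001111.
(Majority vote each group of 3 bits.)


Groups: 110, 000, 111, 111, 000, 001, 111
Majority votes: 1011001

1011001


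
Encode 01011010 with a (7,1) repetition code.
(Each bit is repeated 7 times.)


Each bit -> 7 copies

00000001111111000000011111111111111000000011111110000000


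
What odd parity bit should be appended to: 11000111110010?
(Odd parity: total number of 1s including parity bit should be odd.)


Number of 1s in data: 8
Parity bit: 1

1


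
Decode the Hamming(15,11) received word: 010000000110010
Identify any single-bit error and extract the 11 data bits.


Syndrome = 13: error at position 13

Data: 00000110110 (corrected bit 13)


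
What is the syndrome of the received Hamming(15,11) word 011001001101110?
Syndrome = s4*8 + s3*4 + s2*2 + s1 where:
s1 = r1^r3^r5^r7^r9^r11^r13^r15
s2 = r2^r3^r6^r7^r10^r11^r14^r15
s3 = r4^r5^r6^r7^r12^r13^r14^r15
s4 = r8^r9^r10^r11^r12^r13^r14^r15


s1=1, s2=1, s3=0, s4=1

Syndrome = 11 (error at position 11)


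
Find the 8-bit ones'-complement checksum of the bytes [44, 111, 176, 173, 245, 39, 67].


Sum = 855 mod 256 = 87
Complement = 168

168


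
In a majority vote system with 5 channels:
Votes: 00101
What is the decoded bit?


Ones: 2 out of 5
Threshold: 3

0 (2/5 voted 1)


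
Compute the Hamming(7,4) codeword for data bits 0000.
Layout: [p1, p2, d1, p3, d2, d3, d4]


Parity bits: p1=0, p2=0, p3=0

0000000


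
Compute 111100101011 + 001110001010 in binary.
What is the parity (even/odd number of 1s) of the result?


111100101011 = 3883
001110001010 = 906
Sum = 4789 = 1001010110101
1s count = 7

odd parity (7 ones in 1001010110101)


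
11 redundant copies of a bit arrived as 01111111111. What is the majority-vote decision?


Ones: 10 out of 11
Threshold: 6

1 (10/11 voted 1)


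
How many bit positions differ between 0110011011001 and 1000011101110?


XOR: 1110000110111
Count of 1s: 8

8


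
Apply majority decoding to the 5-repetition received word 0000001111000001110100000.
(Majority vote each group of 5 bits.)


Groups: 00000, 01111, 00000, 11101, 00000
Majority votes: 01010

01010


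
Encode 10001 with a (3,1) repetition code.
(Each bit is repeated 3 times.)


Each bit -> 3 copies

111000000000111


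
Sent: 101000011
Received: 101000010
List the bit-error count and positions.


XOR: 000000001

1 error(s) at position(s): 8


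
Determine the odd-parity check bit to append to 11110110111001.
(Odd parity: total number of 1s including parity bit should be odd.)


Number of 1s in data: 10
Parity bit: 1

1


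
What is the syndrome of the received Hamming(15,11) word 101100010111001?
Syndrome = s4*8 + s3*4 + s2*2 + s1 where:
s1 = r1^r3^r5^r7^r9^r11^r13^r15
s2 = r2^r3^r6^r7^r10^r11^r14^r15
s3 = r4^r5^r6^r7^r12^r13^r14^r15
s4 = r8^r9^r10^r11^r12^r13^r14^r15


s1=0, s2=0, s3=1, s4=1

Syndrome = 12 (error at position 12)


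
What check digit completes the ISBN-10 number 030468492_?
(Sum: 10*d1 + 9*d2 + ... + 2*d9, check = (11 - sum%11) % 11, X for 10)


Weighted sum: 178
178 mod 11 = 2

Check digit: 9


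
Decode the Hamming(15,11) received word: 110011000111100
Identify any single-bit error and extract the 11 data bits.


Syndrome = 0: no error detected

Data: 01100111100 (no errors)


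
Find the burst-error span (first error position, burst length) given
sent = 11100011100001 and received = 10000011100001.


XOR: 01100000000000

Burst at position 1, length 2


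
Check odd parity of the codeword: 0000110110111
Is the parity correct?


Number of 1s: 7

Yes, parity is correct (7 ones)


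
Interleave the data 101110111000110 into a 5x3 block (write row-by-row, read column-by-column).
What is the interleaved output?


Matrix:
  101
  110
  111
  000
  110
Read columns: 111010110110100

111010110110100


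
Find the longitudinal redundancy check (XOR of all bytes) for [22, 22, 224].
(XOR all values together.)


XOR chain: 22 ^ 22 ^ 224 = 224

224


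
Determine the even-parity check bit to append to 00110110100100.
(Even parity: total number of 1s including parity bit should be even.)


Number of 1s in data: 6
Parity bit: 0

0


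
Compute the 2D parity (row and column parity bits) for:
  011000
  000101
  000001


Row parities: 001
Column parities: 011100

Row P: 001, Col P: 011100, Corner: 1


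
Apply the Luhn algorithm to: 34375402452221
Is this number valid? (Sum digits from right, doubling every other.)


Luhn sum = 54
54 mod 10 = 4

Invalid (Luhn sum mod 10 = 4)


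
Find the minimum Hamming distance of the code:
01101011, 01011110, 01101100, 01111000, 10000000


Comparing all pairs, minimum distance: 2
Can detect 1 errors, correct 0 errors

2


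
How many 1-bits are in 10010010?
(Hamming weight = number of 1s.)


Counting 1s in 10010010

3


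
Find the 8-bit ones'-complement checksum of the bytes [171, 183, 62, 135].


Sum = 551 mod 256 = 39
Complement = 216

216


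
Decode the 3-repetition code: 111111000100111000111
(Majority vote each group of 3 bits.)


Groups: 111, 111, 000, 100, 111, 000, 111
Majority votes: 1100101

1100101


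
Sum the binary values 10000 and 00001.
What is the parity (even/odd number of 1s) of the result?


10000 = 16
00001 = 1
Sum = 17 = 10001
1s count = 2

even parity (2 ones in 10001)


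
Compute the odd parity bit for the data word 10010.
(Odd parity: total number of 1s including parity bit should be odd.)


Number of 1s in data: 2
Parity bit: 1

1


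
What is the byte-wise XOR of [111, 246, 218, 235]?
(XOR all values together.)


XOR chain: 111 ^ 246 ^ 218 ^ 235 = 168

168


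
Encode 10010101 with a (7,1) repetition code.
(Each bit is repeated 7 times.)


Each bit -> 7 copies

11111110000000000000011111110000000111111100000001111111


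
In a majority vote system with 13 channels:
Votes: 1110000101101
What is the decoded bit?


Ones: 7 out of 13
Threshold: 7

1 (7/13 voted 1)


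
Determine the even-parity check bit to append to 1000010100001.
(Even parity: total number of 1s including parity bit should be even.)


Number of 1s in data: 4
Parity bit: 0

0


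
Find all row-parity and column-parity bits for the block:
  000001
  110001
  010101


Row parities: 111
Column parities: 100101

Row P: 111, Col P: 100101, Corner: 1


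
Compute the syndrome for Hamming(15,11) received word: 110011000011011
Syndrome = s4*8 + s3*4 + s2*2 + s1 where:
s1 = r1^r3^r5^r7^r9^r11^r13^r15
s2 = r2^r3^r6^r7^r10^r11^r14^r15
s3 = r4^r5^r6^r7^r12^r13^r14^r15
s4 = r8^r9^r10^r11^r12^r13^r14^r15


s1=0, s2=1, s3=1, s4=0

Syndrome = 6 (error at position 6)


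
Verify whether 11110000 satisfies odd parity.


Number of 1s: 4

No, parity error (4 ones)


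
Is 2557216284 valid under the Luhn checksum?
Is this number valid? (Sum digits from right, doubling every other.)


Luhn sum = 38
38 mod 10 = 8

Invalid (Luhn sum mod 10 = 8)


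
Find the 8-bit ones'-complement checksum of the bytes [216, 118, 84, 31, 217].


Sum = 666 mod 256 = 154
Complement = 101

101


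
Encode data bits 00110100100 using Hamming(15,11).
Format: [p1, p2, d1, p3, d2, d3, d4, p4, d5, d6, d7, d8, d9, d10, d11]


Parity bits: p1=0, p2=1, p3=1, p4=0

010101100100100


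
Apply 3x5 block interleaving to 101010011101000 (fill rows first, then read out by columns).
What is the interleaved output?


Matrix:
  10101
  00111
  01000
Read columns: 100001110010110

100001110010110


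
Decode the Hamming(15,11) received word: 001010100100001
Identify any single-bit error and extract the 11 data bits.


Syndrome = 4: error at position 4

Data: 11010100001 (corrected bit 4)


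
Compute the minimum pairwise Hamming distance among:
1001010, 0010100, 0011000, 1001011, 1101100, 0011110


Comparing all pairs, minimum distance: 1
Can detect 0 errors, correct 0 errors

1


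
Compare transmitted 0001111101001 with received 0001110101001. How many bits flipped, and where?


XOR: 0000001000000

1 error(s) at position(s): 6


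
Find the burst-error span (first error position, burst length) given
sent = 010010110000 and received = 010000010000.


XOR: 000010100000

Burst at position 4, length 3


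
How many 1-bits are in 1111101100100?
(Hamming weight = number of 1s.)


Counting 1s in 1111101100100

8


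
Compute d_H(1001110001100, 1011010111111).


XOR: 0010100110011
Count of 1s: 6

6


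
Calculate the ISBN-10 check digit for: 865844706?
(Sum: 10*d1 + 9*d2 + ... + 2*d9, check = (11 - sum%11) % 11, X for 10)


Weighted sum: 314
314 mod 11 = 6

Check digit: 5


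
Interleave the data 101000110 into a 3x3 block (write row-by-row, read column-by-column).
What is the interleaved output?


Matrix:
  101
  000
  110
Read columns: 101001100

101001100


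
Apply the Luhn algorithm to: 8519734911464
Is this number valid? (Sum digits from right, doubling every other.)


Luhn sum = 59
59 mod 10 = 9

Invalid (Luhn sum mod 10 = 9)


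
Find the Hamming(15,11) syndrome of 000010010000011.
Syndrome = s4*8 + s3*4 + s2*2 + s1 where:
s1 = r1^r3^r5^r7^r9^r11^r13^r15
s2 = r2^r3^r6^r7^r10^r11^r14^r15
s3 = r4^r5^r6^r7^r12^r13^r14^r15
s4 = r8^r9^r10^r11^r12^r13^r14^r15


s1=0, s2=0, s3=1, s4=1

Syndrome = 12 (error at position 12)


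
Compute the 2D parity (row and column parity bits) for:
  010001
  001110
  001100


Row parities: 010
Column parities: 010011

Row P: 010, Col P: 010011, Corner: 1


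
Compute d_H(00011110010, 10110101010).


XOR: 10101011000
Count of 1s: 5

5


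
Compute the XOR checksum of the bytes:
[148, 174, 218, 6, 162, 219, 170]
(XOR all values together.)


XOR chain: 148 ^ 174 ^ 218 ^ 6 ^ 162 ^ 219 ^ 170 = 53

53


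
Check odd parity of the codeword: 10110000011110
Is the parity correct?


Number of 1s: 7

Yes, parity is correct (7 ones)


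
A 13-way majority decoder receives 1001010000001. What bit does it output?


Ones: 4 out of 13
Threshold: 7

0 (4/13 voted 1)


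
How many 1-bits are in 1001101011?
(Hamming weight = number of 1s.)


Counting 1s in 1001101011

6


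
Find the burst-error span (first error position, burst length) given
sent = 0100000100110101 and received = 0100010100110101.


XOR: 0000010000000000

Burst at position 5, length 1


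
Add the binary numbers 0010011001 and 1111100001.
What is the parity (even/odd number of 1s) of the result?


0010011001 = 153
1111100001 = 993
Sum = 1146 = 10001111010
1s count = 6

even parity (6 ones in 10001111010)


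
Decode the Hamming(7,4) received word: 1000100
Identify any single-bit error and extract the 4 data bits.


Syndrome = 4: error at position 4

Data: 0100 (corrected bit 4)


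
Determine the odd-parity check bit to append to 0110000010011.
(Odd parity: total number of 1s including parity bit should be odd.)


Number of 1s in data: 5
Parity bit: 0

0


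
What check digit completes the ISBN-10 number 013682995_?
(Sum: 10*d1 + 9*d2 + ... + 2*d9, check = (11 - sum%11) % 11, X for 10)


Weighted sum: 206
206 mod 11 = 8

Check digit: 3


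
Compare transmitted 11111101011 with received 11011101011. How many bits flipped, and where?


XOR: 00100000000

1 error(s) at position(s): 2


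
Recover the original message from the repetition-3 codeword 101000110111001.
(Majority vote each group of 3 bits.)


Groups: 101, 000, 110, 111, 001
Majority votes: 10110

10110


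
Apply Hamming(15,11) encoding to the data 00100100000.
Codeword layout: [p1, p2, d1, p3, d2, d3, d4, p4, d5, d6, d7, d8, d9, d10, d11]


Parity bits: p1=0, p2=0, p3=1, p4=1

000101010100000


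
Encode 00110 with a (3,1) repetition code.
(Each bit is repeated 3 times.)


Each bit -> 3 copies

000000111111000


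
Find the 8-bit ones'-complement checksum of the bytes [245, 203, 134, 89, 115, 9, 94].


Sum = 889 mod 256 = 121
Complement = 134

134


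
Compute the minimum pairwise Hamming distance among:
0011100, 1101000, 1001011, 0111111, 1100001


Comparing all pairs, minimum distance: 2
Can detect 1 errors, correct 0 errors

2


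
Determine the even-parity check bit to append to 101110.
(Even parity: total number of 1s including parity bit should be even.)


Number of 1s in data: 4
Parity bit: 0

0


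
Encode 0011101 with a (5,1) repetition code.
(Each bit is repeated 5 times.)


Each bit -> 5 copies

00000000001111111111111110000011111


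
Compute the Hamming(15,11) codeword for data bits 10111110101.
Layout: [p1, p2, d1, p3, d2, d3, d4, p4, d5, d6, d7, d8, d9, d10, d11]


Parity bits: p1=0, p2=0, p3=0, p4=1

001001111110101


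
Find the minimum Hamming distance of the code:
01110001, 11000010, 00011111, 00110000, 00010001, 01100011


Comparing all pairs, minimum distance: 2
Can detect 1 errors, correct 0 errors

2


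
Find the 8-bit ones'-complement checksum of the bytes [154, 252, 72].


Sum = 478 mod 256 = 222
Complement = 33

33


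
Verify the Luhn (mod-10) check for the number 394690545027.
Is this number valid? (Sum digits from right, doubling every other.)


Luhn sum = 55
55 mod 10 = 5

Invalid (Luhn sum mod 10 = 5)


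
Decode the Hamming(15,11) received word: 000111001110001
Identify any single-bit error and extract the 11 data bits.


Syndrome = 0: no error detected

Data: 01101110001 (no errors)


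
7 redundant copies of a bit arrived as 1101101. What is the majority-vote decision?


Ones: 5 out of 7
Threshold: 4

1 (5/7 voted 1)


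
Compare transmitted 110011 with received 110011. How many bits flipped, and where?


XOR: 000000

0 errors (received matches sent)


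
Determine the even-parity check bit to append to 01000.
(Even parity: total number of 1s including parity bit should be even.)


Number of 1s in data: 1
Parity bit: 1

1


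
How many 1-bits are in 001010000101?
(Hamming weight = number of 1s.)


Counting 1s in 001010000101

4


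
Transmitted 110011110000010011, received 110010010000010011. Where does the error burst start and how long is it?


XOR: 000001100000000000

Burst at position 5, length 2


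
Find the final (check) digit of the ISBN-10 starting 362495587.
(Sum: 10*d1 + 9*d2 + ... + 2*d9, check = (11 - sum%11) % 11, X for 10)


Weighted sum: 265
265 mod 11 = 1

Check digit: X


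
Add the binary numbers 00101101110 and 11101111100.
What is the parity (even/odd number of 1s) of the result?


00101101110 = 366
11101111100 = 1916
Sum = 2282 = 100011101010
1s count = 6

even parity (6 ones in 100011101010)


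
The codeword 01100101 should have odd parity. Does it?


Number of 1s: 4

No, parity error (4 ones)


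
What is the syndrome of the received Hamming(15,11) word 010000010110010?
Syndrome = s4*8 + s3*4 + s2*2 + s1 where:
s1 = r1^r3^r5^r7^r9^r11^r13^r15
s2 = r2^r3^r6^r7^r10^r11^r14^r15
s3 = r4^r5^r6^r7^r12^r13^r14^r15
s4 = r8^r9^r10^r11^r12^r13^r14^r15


s1=1, s2=0, s3=1, s4=0

Syndrome = 5 (error at position 5)


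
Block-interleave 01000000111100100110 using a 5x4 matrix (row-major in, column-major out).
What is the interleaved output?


Matrix:
  0100
  0000
  1111
  0010
  0110
Read columns: 00100101010011100100

00100101010011100100


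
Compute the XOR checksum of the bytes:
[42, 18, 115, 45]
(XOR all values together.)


XOR chain: 42 ^ 18 ^ 115 ^ 45 = 102

102


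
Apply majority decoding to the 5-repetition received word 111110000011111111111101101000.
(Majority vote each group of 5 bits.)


Groups: 11111, 00000, 11111, 11111, 11011, 01000
Majority votes: 101110

101110


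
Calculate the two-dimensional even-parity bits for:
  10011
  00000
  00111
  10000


Row parities: 1011
Column parities: 00100

Row P: 1011, Col P: 00100, Corner: 1


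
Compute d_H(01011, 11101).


XOR: 10110
Count of 1s: 3

3


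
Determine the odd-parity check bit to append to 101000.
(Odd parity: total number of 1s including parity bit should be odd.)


Number of 1s in data: 2
Parity bit: 1

1


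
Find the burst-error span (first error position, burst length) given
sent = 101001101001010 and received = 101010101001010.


XOR: 000011000000000

Burst at position 4, length 2


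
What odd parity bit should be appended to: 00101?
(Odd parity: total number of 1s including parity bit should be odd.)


Number of 1s in data: 2
Parity bit: 1

1


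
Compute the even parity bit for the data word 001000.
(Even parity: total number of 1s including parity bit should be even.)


Number of 1s in data: 1
Parity bit: 1

1


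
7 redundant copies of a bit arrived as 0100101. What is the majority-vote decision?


Ones: 3 out of 7
Threshold: 4

0 (3/7 voted 1)


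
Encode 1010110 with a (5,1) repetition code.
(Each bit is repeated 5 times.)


Each bit -> 5 copies

11111000001111100000111111111100000


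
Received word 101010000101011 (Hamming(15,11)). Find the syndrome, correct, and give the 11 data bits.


Syndrome = 0: no error detected

Data: 11000101011 (no errors)


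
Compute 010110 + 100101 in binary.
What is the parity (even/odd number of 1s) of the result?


010110 = 22
100101 = 37
Sum = 59 = 111011
1s count = 5

odd parity (5 ones in 111011)


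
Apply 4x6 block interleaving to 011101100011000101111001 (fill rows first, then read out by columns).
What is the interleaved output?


Matrix:
  011101
  100011
  000101
  111001
Read columns: 010110011001101001001111

010110011001101001001111


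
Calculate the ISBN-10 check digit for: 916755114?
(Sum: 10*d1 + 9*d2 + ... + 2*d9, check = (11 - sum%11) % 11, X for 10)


Weighted sum: 266
266 mod 11 = 2

Check digit: 9


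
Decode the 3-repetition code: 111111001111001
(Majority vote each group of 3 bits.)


Groups: 111, 111, 001, 111, 001
Majority votes: 11010

11010


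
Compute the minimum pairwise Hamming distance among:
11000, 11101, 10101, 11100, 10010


Comparing all pairs, minimum distance: 1
Can detect 0 errors, correct 0 errors

1


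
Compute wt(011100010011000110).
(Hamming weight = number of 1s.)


Counting 1s in 011100010011000110

8


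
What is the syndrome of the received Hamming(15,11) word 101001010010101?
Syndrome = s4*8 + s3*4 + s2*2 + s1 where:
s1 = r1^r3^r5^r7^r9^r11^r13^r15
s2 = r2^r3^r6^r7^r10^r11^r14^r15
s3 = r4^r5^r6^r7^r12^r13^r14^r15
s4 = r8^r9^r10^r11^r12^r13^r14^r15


s1=1, s2=0, s3=1, s4=0

Syndrome = 5 (error at position 5)


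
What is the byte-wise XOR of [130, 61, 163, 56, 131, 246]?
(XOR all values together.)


XOR chain: 130 ^ 61 ^ 163 ^ 56 ^ 131 ^ 246 = 81

81


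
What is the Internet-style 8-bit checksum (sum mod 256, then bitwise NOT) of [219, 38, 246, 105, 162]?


Sum = 770 mod 256 = 2
Complement = 253

253


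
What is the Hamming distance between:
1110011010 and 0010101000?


XOR: 1100110010
Count of 1s: 5

5


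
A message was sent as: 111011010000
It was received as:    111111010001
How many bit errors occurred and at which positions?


XOR: 000100000001

2 error(s) at position(s): 3, 11


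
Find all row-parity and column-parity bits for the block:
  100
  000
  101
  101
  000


Row parities: 10000
Column parities: 100

Row P: 10000, Col P: 100, Corner: 1


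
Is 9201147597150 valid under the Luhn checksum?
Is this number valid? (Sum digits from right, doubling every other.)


Luhn sum = 48
48 mod 10 = 8

Invalid (Luhn sum mod 10 = 8)


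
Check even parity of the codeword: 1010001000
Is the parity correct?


Number of 1s: 3

No, parity error (3 ones)


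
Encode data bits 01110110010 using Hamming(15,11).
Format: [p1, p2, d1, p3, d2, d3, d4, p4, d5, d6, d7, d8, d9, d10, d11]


Parity bits: p1=1, p2=1, p3=0, p4=1

110011110110010


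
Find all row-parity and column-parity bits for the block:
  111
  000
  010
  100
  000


Row parities: 10110
Column parities: 001

Row P: 10110, Col P: 001, Corner: 1


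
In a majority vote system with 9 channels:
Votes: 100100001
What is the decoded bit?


Ones: 3 out of 9
Threshold: 5

0 (3/9 voted 1)


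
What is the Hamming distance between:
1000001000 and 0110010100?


XOR: 1110011100
Count of 1s: 6

6


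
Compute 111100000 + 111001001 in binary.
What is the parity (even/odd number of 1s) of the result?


111100000 = 480
111001001 = 457
Sum = 937 = 1110101001
1s count = 6

even parity (6 ones in 1110101001)


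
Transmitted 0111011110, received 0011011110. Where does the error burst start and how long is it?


XOR: 0100000000

Burst at position 1, length 1


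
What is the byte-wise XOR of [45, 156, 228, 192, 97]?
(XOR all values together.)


XOR chain: 45 ^ 156 ^ 228 ^ 192 ^ 97 = 244

244


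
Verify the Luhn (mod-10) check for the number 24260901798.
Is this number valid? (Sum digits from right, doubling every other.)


Luhn sum = 50
50 mod 10 = 0

Valid (Luhn sum mod 10 = 0)


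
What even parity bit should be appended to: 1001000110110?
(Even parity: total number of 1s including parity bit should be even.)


Number of 1s in data: 6
Parity bit: 0

0


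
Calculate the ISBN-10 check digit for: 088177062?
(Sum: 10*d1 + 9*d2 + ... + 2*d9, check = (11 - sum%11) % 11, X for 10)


Weighted sum: 242
242 mod 11 = 0

Check digit: 0


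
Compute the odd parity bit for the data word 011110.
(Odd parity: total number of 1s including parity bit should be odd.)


Number of 1s in data: 4
Parity bit: 1

1


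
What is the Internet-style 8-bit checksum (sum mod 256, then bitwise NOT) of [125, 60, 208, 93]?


Sum = 486 mod 256 = 230
Complement = 25

25


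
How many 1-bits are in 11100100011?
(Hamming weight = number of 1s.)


Counting 1s in 11100100011

6


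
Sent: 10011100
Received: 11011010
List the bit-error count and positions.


XOR: 01000110

3 error(s) at position(s): 1, 5, 6


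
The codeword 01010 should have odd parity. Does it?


Number of 1s: 2

No, parity error (2 ones)


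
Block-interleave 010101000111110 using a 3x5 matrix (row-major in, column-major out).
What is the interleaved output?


Matrix:
  01010
  10001
  11110
Read columns: 011101001101010

011101001101010


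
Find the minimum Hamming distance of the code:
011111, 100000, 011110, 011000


Comparing all pairs, minimum distance: 1
Can detect 0 errors, correct 0 errors

1


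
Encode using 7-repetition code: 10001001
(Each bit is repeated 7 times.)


Each bit -> 7 copies

11111110000000000000000000001111111000000000000001111111


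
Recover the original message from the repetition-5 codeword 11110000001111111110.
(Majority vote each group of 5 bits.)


Groups: 11110, 00000, 11111, 11110
Majority votes: 1011

1011


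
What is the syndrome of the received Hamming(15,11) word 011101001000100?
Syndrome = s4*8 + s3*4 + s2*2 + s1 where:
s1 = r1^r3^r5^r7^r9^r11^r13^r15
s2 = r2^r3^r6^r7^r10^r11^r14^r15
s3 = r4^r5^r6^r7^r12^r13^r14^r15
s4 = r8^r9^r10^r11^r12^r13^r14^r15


s1=1, s2=1, s3=1, s4=0

Syndrome = 7 (error at position 7)


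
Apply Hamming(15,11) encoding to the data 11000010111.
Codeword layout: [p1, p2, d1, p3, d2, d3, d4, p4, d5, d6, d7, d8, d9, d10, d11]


Parity bits: p1=1, p2=0, p3=0, p4=0

101010000010111


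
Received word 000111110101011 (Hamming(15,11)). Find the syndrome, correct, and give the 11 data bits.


Syndrome = 15: error at position 15

Data: 01110101010 (corrected bit 15)


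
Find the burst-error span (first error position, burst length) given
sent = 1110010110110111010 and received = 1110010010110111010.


XOR: 0000000100000000000

Burst at position 7, length 1


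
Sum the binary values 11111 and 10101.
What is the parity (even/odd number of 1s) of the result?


11111 = 31
10101 = 21
Sum = 52 = 110100
1s count = 3

odd parity (3 ones in 110100)


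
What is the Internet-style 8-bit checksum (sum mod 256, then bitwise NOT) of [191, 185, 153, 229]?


Sum = 758 mod 256 = 246
Complement = 9

9


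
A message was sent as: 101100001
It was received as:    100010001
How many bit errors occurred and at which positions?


XOR: 001110000

3 error(s) at position(s): 2, 3, 4


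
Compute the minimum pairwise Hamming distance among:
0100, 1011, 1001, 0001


Comparing all pairs, minimum distance: 1
Can detect 0 errors, correct 0 errors

1


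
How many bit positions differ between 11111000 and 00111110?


XOR: 11000110
Count of 1s: 4

4


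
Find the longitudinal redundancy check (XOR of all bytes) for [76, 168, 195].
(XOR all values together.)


XOR chain: 76 ^ 168 ^ 195 = 39

39


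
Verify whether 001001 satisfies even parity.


Number of 1s: 2

Yes, parity is correct (2 ones)


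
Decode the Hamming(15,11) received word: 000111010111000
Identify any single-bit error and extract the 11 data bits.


Syndrome = 2: error at position 2

Data: 01100111000 (corrected bit 2)


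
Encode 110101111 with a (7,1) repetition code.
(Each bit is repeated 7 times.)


Each bit -> 7 copies

111111111111110000000111111100000001111111111111111111111111111


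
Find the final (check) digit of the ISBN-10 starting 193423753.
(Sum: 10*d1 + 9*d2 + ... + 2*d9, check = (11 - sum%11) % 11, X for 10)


Weighted sum: 219
219 mod 11 = 10

Check digit: 1


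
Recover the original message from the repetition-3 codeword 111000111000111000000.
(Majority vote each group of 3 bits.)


Groups: 111, 000, 111, 000, 111, 000, 000
Majority votes: 1010100

1010100


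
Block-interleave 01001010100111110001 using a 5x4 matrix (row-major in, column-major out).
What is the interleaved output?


Matrix:
  0100
  1010
  1001
  1111
  0001
Read columns: 01110100100101000111

01110100100101000111
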